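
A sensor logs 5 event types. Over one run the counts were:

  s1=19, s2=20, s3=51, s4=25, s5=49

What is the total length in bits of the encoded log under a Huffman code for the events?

367

Greedily combine the two least-frequent nodes:
merge s1(19) and s2(20): 39
merge s4(25) and 39: 64
merge s5(49) and s3(51): 100
merge 64 and 100: 164
The encoded length is the sum of every internal node's weight: 39 + 64 + 100 + 164 = 367 bits.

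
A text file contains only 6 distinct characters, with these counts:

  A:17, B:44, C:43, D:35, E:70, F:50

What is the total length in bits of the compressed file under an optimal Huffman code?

Build the Huffman tree bottom-up:
merge A(17) and D(35): 52
merge C(43) and B(44): 87
merge F(50) and 52: 102
merge E(70) and 87: 157
merge 102 and 157: 259
Total encoded bits = sum of merged weights = 52 + 87 + 102 + 157 + 259 = 657.

657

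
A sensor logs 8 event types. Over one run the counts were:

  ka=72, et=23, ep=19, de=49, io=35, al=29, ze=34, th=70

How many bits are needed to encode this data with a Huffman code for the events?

956

Greedily combine the two least-frequent nodes:
combine ep(19), et(23) → 42
combine al(29), ze(34) → 63
combine io(35), 42 → 77
combine de(49), 63 → 112
combine th(70), ka(72) → 142
combine 77, 112 → 189
combine 142, 189 → 331
Total encoded bits = sum of merged weights = 42 + 63 + 77 + 112 + 142 + 189 + 331 = 956.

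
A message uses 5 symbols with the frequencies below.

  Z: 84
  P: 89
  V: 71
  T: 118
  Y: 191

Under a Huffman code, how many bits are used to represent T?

2

Repeatedly merge the two smallest:
merge V(71) and Z(84): 155
merge P(89) and T(118): 207
merge 155 and Y(191): 346
merge 207 and 346: 553
T sits 2 levels below the root, so its codeword is 2 bits.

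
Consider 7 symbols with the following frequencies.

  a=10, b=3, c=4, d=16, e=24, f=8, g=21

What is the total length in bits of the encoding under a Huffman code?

219

Merge the two smallest weights repeatedly:
b(3) + c(4) → 7
7 + f(8) → 15
a(10) + 15 → 25
d(16) + g(21) → 37
e(24) + 25 → 49
37 + 49 → 86
Total encoded bits = sum of merged weights = 7 + 15 + 25 + 37 + 49 + 86 = 219.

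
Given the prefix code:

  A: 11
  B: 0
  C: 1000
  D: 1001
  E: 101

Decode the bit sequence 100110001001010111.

DCDBEA

Read left to right; each codeword is recognised as soon as it completes (prefix code):
  1001→D | 1000→C | 1001→D | 0→B | 101→E | 11→A
Decoded message: DCDBEA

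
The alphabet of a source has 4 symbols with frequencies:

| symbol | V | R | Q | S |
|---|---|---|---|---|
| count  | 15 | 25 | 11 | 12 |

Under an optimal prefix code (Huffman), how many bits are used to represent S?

3

Build the tree from the bottom:
combine Q(11), S(12) → 23
combine V(15), 23 → 38
combine R(25), 38 → 63
The subtree containing S is merged 3 times, so code length = 3.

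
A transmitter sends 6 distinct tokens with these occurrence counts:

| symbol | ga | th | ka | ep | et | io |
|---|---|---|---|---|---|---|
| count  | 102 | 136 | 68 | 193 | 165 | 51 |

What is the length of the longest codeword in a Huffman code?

Merge the two lowest-weight nodes at each step:
combine io(51), ka(68) → 119
combine ga(102), 119 → 221
combine th(136), et(165) → 301
combine ep(193), 221 → 414
combine 301, 414 → 715
The rarest symbols sit at the bottom; the longest codeword is 4 bits.

4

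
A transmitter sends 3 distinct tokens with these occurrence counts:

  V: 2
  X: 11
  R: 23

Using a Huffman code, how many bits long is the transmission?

Greedily combine the two least-frequent nodes:
combine V(2), X(11) → 13
combine 13, R(23) → 36
Total encoded bits = sum of merged weights = 13 + 36 = 49.

49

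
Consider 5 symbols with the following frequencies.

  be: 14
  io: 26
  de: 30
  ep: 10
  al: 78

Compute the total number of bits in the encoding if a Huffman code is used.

Merge the two smallest weights repeatedly:
combine ep(10), be(14) → 24
combine 24, io(26) → 50
combine de(30), 50 → 80
combine al(78), 80 → 158
Total encoded bits = sum of merged weights = 24 + 50 + 80 + 158 = 312.

312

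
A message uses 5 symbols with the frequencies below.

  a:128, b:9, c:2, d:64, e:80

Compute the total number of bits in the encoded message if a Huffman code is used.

524

Build the Huffman tree bottom-up:
combine c(2), b(9) → 11
combine 11, d(64) → 75
combine 75, e(80) → 155
combine a(128), 155 → 283
The encoded length is the sum of every internal node's weight: 11 + 75 + 155 + 283 = 524 bits.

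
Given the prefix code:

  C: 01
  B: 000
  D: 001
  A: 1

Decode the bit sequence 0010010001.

Read left to right; each codeword is recognised as soon as it completes (prefix code):
  001→D | 001→D | 000→B | 1→A
Decoded message: DDBA

DDBA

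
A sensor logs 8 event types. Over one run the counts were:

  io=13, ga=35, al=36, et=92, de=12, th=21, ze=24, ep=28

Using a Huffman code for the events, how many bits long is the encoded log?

716

Merge the two smallest weights repeatedly:
de(12) + io(13) → 25
th(21) + ze(24) → 45
25 + ep(28) → 53
ga(35) + al(36) → 71
45 + 53 → 98
71 + et(92) → 163
98 + 163 → 261
The encoded length is the sum of every internal node's weight: 25 + 45 + 53 + 71 + 98 + 163 + 261 = 716 bits.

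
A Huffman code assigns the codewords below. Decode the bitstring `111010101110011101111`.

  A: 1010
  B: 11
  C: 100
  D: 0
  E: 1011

BAECBEB

Read left to right; each codeword is recognised as soon as it completes (prefix code):
  11→B | 1010→A | 1011→E | 100→C | 11→B | 1011→E | 11→B
Decoded message: BAECBEB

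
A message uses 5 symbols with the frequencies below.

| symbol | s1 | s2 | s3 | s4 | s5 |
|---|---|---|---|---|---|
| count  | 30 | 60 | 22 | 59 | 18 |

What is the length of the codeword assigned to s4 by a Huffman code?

2

Build the tree from the bottom:
merge s5(18) and s3(22): 40
merge s1(30) and 40: 70
merge s4(59) and s2(60): 119
merge 70 and 119: 189
s4 sits 2 levels below the root, so its codeword is 2 bits.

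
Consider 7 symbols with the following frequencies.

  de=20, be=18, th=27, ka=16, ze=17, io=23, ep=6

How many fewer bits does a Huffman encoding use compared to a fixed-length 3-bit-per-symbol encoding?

Fixed-length: 3 bits × 127 symbols = 381 bits.
Huffman merges:
combine ep(6), ka(16) → 22
combine ze(17), be(18) → 35
combine de(20), 22 → 42
combine io(23), th(27) → 50
combine 35, 42 → 77
combine 50, 77 → 127
Huffman total = 22 + 35 + 42 + 50 + 77 + 127 = 353 bits.
Saving = 381 − 353 = 28 bits.

28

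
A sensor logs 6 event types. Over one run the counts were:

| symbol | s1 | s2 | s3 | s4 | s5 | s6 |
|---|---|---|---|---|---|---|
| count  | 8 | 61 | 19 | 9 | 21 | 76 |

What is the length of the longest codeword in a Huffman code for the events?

Merge the two lowest-weight nodes at each step:
merge s1(8) and s4(9): 17
merge 17 and s3(19): 36
merge s5(21) and 36: 57
merge 57 and s2(61): 118
merge s6(76) and 118: 194
The first pair merged (s1, s4) ends up deepest, at depth 5.

5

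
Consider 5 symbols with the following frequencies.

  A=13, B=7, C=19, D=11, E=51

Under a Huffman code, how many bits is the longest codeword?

4

Merge the two lowest-weight nodes at each step:
combine B(7), D(11) → 18
combine A(13), 18 → 31
combine C(19), 31 → 50
combine 50, E(51) → 101
The rarest symbols sit at the bottom; the longest codeword is 4 bits.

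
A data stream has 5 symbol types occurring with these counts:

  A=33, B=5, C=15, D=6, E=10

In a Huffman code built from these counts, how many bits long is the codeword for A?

1

Build the tree from the bottom:
merge B(5) and D(6): 11
merge E(10) and 11: 21
merge C(15) and 21: 36
merge A(33) and 36: 69
A sits one level below the root: a 1-bit codeword.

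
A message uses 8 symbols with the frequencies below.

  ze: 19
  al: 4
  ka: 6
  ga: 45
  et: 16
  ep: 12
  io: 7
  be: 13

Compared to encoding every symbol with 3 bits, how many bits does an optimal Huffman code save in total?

Fixed-length: 3 bits × 122 symbols = 366 bits.
Huffman merges:
merge al(4) and ka(6): 10
merge io(7) and 10: 17
merge ep(12) and be(13): 25
merge et(16) and 17: 33
merge ze(19) and 25: 44
merge 33 and 44: 77
merge ga(45) and 77: 122
Huffman total = 10 + 17 + 25 + 33 + 44 + 77 + 122 = 328 bits.
Saving = 366 − 328 = 38 bits.

38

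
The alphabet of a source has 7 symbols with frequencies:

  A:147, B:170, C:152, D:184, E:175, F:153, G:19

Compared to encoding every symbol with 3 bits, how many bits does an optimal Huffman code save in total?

Fixed-length: 3 bits × 1000 symbols = 3000 bits.
Huffman merges:
G(19) + A(147) → 166
C(152) + F(153) → 305
166 + B(170) → 336
E(175) + D(184) → 359
305 + 336 → 641
359 + 641 → 1000
Huffman total = 166 + 305 + 336 + 359 + 641 + 1000 = 2807 bits.
Saving = 3000 − 2807 = 193 bits.

193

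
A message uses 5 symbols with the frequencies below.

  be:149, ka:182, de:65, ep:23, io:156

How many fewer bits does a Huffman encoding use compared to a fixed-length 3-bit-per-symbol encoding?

487

Fixed-length: 3 bits × 575 symbols = 1725 bits.
Huffman merges:
merge ep(23) and de(65): 88
merge 88 and be(149): 237
merge io(156) and ka(182): 338
merge 237 and 338: 575
Huffman total = 88 + 237 + 338 + 575 = 1238 bits.
Saving = 1725 − 1238 = 487 bits.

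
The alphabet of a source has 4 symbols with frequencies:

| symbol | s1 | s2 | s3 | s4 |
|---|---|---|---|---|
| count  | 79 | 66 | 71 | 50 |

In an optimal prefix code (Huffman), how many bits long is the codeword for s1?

2

Build the tree from the bottom:
merge s4(50) and s2(66): 116
merge s3(71) and s1(79): 150
merge 116 and 150: 266
The subtree containing s1 is merged 2 times, so code length = 2.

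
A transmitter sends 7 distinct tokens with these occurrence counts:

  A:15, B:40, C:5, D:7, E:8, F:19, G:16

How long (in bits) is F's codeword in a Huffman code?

3

Repeatedly merge the two smallest:
combine C(5), D(7) → 12
combine E(8), 12 → 20
combine A(15), G(16) → 31
combine F(19), 20 → 39
combine 31, 39 → 70
combine B(40), 70 → 110
F's leaf is at depth 3, giving a 3-bit codeword.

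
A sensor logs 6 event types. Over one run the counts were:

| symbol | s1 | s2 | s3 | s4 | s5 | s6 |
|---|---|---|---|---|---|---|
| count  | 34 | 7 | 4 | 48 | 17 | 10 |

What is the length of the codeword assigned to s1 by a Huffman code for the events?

Repeatedly merge the two smallest:
combine s3(4), s2(7) → 11
combine s6(10), 11 → 21
combine s5(17), 21 → 38
combine s1(34), 38 → 72
combine s4(48), 72 → 120
The subtree containing s1 is merged 2 times, so code length = 2.

2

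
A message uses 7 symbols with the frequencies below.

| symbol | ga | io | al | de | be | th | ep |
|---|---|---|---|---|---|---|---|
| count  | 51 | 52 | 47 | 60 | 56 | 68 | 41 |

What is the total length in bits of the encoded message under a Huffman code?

1057

Greedily combine the two least-frequent nodes:
combine ep(41), al(47) → 88
combine ga(51), io(52) → 103
combine be(56), de(60) → 116
combine th(68), 88 → 156
combine 103, 116 → 219
combine 156, 219 → 375
Total encoded bits = sum of merged weights = 88 + 103 + 116 + 156 + 219 + 375 = 1057.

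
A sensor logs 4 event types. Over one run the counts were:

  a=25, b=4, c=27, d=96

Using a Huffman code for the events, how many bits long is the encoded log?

237

Merge the two smallest weights repeatedly:
merge b(4) and a(25): 29
merge c(27) and 29: 56
merge 56 and d(96): 152
Each symbol's bit-cost is frequency × depth; summing gives 237 bits (equivalently 29 + 56 + 152).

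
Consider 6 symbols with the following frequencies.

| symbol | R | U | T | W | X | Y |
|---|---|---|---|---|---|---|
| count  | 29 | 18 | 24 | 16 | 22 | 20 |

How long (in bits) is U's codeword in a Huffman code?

Build the tree from the bottom:
W(16) + U(18) → 34
Y(20) + X(22) → 42
T(24) + R(29) → 53
34 + 42 → 76
53 + 76 → 129
U sits 3 levels below the root, so its codeword is 3 bits.

3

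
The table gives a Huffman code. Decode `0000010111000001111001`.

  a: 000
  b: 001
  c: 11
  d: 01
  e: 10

abdcabced

Read left to right; each codeword is recognised as soon as it completes (prefix code):
  000→a | 001→b | 01→d | 11→c | 000→a | 001→b | 11→c | 10→e | 01→d
Decoded message: abdcabced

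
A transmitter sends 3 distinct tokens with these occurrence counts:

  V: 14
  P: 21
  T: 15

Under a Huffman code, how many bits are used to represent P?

1

Build the tree from the bottom:
combine V(14), T(15) → 29
combine P(21), 29 → 50
P sits one level below the root: a 1-bit codeword.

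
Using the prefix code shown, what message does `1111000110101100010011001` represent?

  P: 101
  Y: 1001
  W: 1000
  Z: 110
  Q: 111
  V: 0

QWZPWYY

Read left to right; each codeword is recognised as soon as it completes (prefix code):
  111→Q | 1000→W | 110→Z | 101→P | 1000→W | 1001→Y | 1001→Y
Decoded message: QWZPWYY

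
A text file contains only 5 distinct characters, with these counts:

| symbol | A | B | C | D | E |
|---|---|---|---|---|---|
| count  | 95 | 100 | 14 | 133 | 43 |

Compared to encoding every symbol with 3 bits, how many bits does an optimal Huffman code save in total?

Fixed-length: 3 bits × 385 symbols = 1155 bits.
Huffman merges:
combine C(14), E(43) → 57
combine 57, A(95) → 152
combine B(100), D(133) → 233
combine 152, 233 → 385
Huffman total = 57 + 152 + 233 + 385 = 827 bits.
Saving = 1155 − 827 = 328 bits.

328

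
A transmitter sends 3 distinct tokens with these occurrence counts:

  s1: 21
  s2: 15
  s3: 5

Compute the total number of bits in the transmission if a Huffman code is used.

Greedily combine the two least-frequent nodes:
merge s3(5) and s2(15): 20
merge 20 and s1(21): 41
The encoded length is the sum of every internal node's weight: 20 + 41 = 61 bits.

61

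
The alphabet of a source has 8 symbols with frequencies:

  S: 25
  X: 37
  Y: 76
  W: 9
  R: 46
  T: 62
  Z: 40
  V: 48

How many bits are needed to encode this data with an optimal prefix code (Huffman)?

Merge the two smallest weights repeatedly:
W(9) + S(25) → 34
34 + X(37) → 71
Z(40) + R(46) → 86
V(48) + T(62) → 110
71 + Y(76) → 147
86 + 110 → 196
147 + 196 → 343
Total encoded bits = sum of merged weights = 34 + 71 + 86 + 110 + 147 + 196 + 343 = 987.

987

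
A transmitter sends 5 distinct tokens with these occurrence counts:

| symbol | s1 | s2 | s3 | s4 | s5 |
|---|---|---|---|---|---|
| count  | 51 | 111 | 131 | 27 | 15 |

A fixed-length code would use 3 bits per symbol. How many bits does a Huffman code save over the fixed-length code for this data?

Fixed-length: 3 bits × 335 symbols = 1005 bits.
Huffman merges:
combine s5(15), s4(27) → 42
combine 42, s1(51) → 93
combine 93, s2(111) → 204
combine s3(131), 204 → 335
Huffman total = 42 + 93 + 204 + 335 = 674 bits.
Saving = 1005 − 674 = 331 bits.

331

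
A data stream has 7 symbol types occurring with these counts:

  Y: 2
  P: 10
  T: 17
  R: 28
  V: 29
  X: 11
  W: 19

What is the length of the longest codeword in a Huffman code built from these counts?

4

Merge the two lowest-weight nodes at each step:
merge Y(2) and P(10): 12
merge X(11) and 12: 23
merge T(17) and W(19): 36
merge 23 and R(28): 51
merge V(29) and 36: 65
merge 51 and 65: 116
The rarest symbols sit at the bottom; the longest codeword is 4 bits.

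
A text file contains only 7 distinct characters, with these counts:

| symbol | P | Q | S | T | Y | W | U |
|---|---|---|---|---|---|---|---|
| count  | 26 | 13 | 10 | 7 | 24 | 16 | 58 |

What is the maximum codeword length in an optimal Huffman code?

Merge the two lowest-weight nodes at each step:
T(7) + S(10) → 17
Q(13) + W(16) → 29
17 + Y(24) → 41
P(26) + 29 → 55
41 + 55 → 96
U(58) + 96 → 154
Maximum depth reached is 4.

4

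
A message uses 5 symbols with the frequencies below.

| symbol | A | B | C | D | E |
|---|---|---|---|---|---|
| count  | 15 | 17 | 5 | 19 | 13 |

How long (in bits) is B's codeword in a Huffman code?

2

Repeatedly merge the two smallest:
C(5) + E(13) → 18
A(15) + B(17) → 32
18 + D(19) → 37
32 + 37 → 69
The subtree containing B is merged 2 times, so code length = 2.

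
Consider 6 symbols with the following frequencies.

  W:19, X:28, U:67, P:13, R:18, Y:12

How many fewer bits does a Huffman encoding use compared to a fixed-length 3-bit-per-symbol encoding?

109

Fixed-length: 3 bits × 157 symbols = 471 bits.
Huffman merges:
Y(12) + P(13) → 25
R(18) + W(19) → 37
25 + X(28) → 53
37 + 53 → 90
U(67) + 90 → 157
Huffman total = 25 + 37 + 53 + 90 + 157 = 362 bits.
Saving = 471 − 362 = 109 bits.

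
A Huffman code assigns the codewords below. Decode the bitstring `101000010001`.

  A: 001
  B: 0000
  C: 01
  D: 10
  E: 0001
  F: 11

Read left to right; each codeword is recognised as soon as it completes (prefix code):
  10→D | 10→D | 0001→E | 0001→E
Decoded message: DDEE

DDEE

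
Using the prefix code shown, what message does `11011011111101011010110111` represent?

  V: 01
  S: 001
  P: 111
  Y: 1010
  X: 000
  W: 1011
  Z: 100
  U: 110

Read left to right; each codeword is recognised as soon as it completes (prefix code):
  110→U | 110→U | 111→P | 111→P | 01→V | 01→V | 1010→Y | 110→U | 111→P
Decoded message: UUPPVVYUP

UUPPVVYUP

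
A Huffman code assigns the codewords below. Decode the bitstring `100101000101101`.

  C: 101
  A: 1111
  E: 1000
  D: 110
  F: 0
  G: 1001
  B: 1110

Read left to right; each codeword is recognised as soon as it completes (prefix code):
  1001→G | 0→F | 1000→E | 101→C | 101→C
Decoded message: GFECC

GFECC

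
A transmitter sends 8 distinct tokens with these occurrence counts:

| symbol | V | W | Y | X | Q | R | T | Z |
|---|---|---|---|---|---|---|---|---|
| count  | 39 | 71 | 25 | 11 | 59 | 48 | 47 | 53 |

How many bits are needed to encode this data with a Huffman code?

1024

Merge the two smallest weights repeatedly:
combine X(11), Y(25) → 36
combine 36, V(39) → 75
combine T(47), R(48) → 95
combine Z(53), Q(59) → 112
combine W(71), 75 → 146
combine 95, 112 → 207
combine 146, 207 → 353
Each symbol's bit-cost is frequency × depth; summing gives 1024 bits (equivalently 36 + 75 + 95 + 112 + 146 + 207 + 353).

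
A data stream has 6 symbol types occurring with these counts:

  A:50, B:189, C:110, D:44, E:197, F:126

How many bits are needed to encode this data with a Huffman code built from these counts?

1730

Build the Huffman tree bottom-up:
D(44) + A(50) → 94
94 + C(110) → 204
F(126) + B(189) → 315
E(197) + 204 → 401
315 + 401 → 716
Total encoded bits = sum of merged weights = 94 + 204 + 315 + 401 + 716 = 1730.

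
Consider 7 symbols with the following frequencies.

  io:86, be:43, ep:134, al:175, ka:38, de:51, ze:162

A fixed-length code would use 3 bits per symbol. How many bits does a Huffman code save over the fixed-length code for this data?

Fixed-length: 3 bits × 689 symbols = 2067 bits.
Huffman merges:
combine ka(38), be(43) → 81
combine de(51), 81 → 132
combine io(86), 132 → 218
combine ep(134), ze(162) → 296
combine al(175), 218 → 393
combine 296, 393 → 689
Huffman total = 81 + 132 + 218 + 296 + 393 + 689 = 1809 bits.
Saving = 2067 − 1809 = 258 bits.

258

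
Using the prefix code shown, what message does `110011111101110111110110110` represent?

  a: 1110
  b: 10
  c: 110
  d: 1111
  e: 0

cedcadbcc

Read left to right; each codeword is recognised as soon as it completes (prefix code):
  110→c | 0→e | 1111→d | 110→c | 1110→a | 1111→d | 10→b | 110→c | 110→c
Decoded message: cedcadbcc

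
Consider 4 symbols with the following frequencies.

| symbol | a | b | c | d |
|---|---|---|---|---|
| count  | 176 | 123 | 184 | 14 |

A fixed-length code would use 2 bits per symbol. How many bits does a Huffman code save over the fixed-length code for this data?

47

Fixed-length: 2 bits × 497 symbols = 994 bits.
Huffman merges:
merge d(14) and b(123): 137
merge 137 and a(176): 313
merge c(184) and 313: 497
Huffman total = 137 + 313 + 497 = 947 bits.
Saving = 994 − 947 = 47 bits.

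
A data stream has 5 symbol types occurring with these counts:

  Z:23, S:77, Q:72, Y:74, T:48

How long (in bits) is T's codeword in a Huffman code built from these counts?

Build the tree from the bottom:
combine Z(23), T(48) → 71
combine 71, Q(72) → 143
combine Y(74), S(77) → 151
combine 143, 151 → 294
T sits 3 levels below the root, so its codeword is 3 bits.

3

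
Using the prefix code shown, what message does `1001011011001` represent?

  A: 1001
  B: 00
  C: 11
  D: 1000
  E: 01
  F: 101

AEFA

Read left to right; each codeword is recognised as soon as it completes (prefix code):
  1001→A | 01→E | 101→F | 1001→A
Decoded message: AEFA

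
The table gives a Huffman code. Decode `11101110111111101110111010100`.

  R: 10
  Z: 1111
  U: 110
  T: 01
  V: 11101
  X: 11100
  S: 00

Read left to right; each codeword is recognised as soon as it completes (prefix code):
  11101→V | 110→U | 1111→Z | 11101→V | 110→U | 11101→V | 01→T | 00→S
Decoded message: VUZVUVTS

VUZVUVTS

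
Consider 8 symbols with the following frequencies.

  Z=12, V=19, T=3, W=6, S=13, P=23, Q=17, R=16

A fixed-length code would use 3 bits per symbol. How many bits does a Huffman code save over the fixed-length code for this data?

14

Fixed-length: 3 bits × 109 symbols = 327 bits.
Huffman merges:
T(3) + W(6) → 9
9 + Z(12) → 21
S(13) + R(16) → 29
Q(17) + V(19) → 36
21 + P(23) → 44
29 + 36 → 65
44 + 65 → 109
Huffman total = 9 + 21 + 29 + 36 + 44 + 65 + 109 = 313 bits.
Saving = 327 − 313 = 14 bits.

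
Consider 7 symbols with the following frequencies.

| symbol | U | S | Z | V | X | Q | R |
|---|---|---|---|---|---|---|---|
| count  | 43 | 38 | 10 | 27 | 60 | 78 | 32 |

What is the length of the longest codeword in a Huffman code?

4

Merge the two lowest-weight nodes at each step:
Z(10) + V(27) → 37
R(32) + 37 → 69
S(38) + U(43) → 81
X(60) + 69 → 129
Q(78) + 81 → 159
129 + 159 → 288
Maximum depth reached is 4.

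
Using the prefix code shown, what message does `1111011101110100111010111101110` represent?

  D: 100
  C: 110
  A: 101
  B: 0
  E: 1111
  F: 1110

EBFFDFAFF

Read left to right; each codeword is recognised as soon as it completes (prefix code):
  1111→E | 0→B | 1110→F | 1110→F | 100→D | 1110→F | 101→A | 1110→F | 1110→F
Decoded message: EBFFDFAFF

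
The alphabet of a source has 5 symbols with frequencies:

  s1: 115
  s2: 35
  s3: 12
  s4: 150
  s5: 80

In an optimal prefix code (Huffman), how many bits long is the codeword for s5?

3

Huffman merges, smallest pair first:
s3(12) + s2(35) → 47
47 + s5(80) → 127
s1(115) + 127 → 242
s4(150) + 242 → 392
s5's leaf is at depth 3, giving a 3-bit codeword.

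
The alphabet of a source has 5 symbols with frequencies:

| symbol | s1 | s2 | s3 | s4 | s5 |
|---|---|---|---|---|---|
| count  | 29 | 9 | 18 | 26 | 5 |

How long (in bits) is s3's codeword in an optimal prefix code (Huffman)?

2

Build the tree from the bottom:
s5(5) + s2(9) → 14
14 + s3(18) → 32
s4(26) + s1(29) → 55
32 + 55 → 87
s3's leaf is at depth 2, giving a 2-bit codeword.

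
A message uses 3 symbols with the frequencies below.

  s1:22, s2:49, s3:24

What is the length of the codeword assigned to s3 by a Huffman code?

Repeatedly merge the two smallest:
merge s1(22) and s3(24): 46
merge 46 and s2(49): 95
s3 sits 2 levels below the root, so its codeword is 2 bits.

2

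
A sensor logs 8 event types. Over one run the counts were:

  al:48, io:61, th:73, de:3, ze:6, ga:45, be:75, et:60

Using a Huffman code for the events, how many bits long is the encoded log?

Merge the two smallest weights repeatedly:
combine de(3), ze(6) → 9
combine 9, ga(45) → 54
combine al(48), 54 → 102
combine et(60), io(61) → 121
combine th(73), be(75) → 148
combine 102, 121 → 223
combine 148, 223 → 371
Total encoded bits = sum of merged weights = 9 + 54 + 102 + 121 + 148 + 223 + 371 = 1028.

1028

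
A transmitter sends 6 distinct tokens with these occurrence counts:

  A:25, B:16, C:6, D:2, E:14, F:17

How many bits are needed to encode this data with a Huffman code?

190

Build the Huffman tree bottom-up:
merge D(2) and C(6): 8
merge 8 and E(14): 22
merge B(16) and F(17): 33
merge 22 and A(25): 47
merge 33 and 47: 80
The encoded length is the sum of every internal node's weight: 8 + 22 + 33 + 47 + 80 = 190 bits.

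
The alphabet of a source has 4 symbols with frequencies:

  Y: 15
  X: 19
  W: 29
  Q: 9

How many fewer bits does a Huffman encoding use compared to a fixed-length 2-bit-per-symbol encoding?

Fixed-length: 2 bits × 72 symbols = 144 bits.
Huffman merges:
combine Q(9), Y(15) → 24
combine X(19), 24 → 43
combine W(29), 43 → 72
Huffman total = 24 + 43 + 72 = 139 bits.
Saving = 144 − 139 = 5 bits.

5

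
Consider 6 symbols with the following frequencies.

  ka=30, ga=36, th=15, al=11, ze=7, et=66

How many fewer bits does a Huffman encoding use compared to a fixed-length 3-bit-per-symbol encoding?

117

Fixed-length: 3 bits × 165 symbols = 495 bits.
Huffman merges:
ze(7) + al(11) → 18
th(15) + 18 → 33
ka(30) + 33 → 63
ga(36) + 63 → 99
et(66) + 99 → 165
Huffman total = 18 + 33 + 63 + 99 + 165 = 378 bits.
Saving = 495 − 378 = 117 bits.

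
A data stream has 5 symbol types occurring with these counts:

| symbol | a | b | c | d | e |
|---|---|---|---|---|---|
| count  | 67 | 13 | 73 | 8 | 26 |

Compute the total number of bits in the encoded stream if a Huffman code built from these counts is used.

Merge the two smallest weights repeatedly:
d(8) + b(13) → 21
21 + e(26) → 47
47 + a(67) → 114
c(73) + 114 → 187
The encoded length is the sum of every internal node's weight: 21 + 47 + 114 + 187 = 369 bits.

369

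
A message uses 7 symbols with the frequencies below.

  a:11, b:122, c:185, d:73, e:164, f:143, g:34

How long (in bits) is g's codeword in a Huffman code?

5

Huffman merges, smallest pair first:
merge a(11) and g(34): 45
merge 45 and d(73): 118
merge 118 and b(122): 240
merge f(143) and e(164): 307
merge c(185) and 240: 425
merge 307 and 425: 732
g's leaf is at depth 5, giving a 5-bit codeword.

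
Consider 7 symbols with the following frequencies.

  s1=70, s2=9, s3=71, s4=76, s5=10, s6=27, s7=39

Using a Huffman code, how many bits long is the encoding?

Build the Huffman tree bottom-up:
combine s2(9), s5(10) → 19
combine 19, s6(27) → 46
combine s7(39), 46 → 85
combine s1(70), s3(71) → 141
combine s4(76), 85 → 161
combine 141, 161 → 302
Each symbol's bit-cost is frequency × depth; summing gives 754 bits (equivalently 19 + 46 + 85 + 141 + 161 + 302).

754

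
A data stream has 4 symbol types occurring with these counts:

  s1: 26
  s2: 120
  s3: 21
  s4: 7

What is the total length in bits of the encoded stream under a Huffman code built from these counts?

Greedily combine the two least-frequent nodes:
s4(7) + s3(21) → 28
s1(26) + 28 → 54
54 + s2(120) → 174
The encoded length is the sum of every internal node's weight: 28 + 54 + 174 = 256 bits.

256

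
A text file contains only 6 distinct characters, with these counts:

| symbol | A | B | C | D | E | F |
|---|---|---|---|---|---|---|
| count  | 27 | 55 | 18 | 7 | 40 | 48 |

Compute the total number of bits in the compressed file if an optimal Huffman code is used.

467

Greedily combine the two least-frequent nodes:
combine D(7), C(18) → 25
combine 25, A(27) → 52
combine E(40), F(48) → 88
combine 52, B(55) → 107
combine 88, 107 → 195
The encoded length is the sum of every internal node's weight: 25 + 52 + 88 + 107 + 195 = 467 bits.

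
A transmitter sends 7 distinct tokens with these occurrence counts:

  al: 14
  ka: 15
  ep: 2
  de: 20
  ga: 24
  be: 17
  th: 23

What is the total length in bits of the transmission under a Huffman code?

Merge the two smallest weights repeatedly:
merge ep(2) and al(14): 16
merge ka(15) and 16: 31
merge be(17) and de(20): 37
merge th(23) and ga(24): 47
merge 31 and 37: 68
merge 47 and 68: 115
Each symbol's bit-cost is frequency × depth; summing gives 314 bits (equivalently 16 + 31 + 37 + 47 + 68 + 115).

314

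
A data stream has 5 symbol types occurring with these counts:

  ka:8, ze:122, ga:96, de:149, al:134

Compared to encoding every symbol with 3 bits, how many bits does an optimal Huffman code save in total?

405

Fixed-length: 3 bits × 509 symbols = 1527 bits.
Huffman merges:
combine ka(8), ga(96) → 104
combine 104, ze(122) → 226
combine al(134), de(149) → 283
combine 226, 283 → 509
Huffman total = 104 + 226 + 283 + 509 = 1122 bits.
Saving = 1527 − 1122 = 405 bits.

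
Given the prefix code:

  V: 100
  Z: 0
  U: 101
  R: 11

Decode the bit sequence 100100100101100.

Read left to right; each codeword is recognised as soon as it completes (prefix code):
  100→V | 100→V | 100→V | 101→U | 100→V
Decoded message: VVVUV

VVVUV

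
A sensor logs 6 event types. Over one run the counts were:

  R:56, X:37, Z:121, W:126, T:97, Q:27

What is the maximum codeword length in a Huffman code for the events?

Merge the two lowest-weight nodes at each step:
combine Q(27), X(37) → 64
combine R(56), 64 → 120
combine T(97), 120 → 217
combine Z(121), W(126) → 247
combine 217, 247 → 464
The first pair merged (Q, X) ends up deepest, at depth 4.

4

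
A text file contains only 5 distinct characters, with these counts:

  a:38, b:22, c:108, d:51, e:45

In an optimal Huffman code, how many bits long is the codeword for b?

Build the tree from the bottom:
merge b(22) and a(38): 60
merge e(45) and d(51): 96
merge 60 and 96: 156
merge c(108) and 156: 264
b sits 3 levels below the root, so its codeword is 3 bits.

3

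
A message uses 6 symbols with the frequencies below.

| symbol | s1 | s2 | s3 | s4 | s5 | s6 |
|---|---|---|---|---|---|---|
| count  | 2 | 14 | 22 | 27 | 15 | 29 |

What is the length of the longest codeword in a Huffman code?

Merge the two lowest-weight nodes at each step:
combine s1(2), s2(14) → 16
combine s5(15), 16 → 31
combine s3(22), s4(27) → 49
combine s6(29), 31 → 60
combine 49, 60 → 109
Maximum depth reached is 4.

4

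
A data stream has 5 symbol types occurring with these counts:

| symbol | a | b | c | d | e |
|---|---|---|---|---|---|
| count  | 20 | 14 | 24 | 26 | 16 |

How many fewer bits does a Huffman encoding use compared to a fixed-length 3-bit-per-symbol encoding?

70

Fixed-length: 3 bits × 100 symbols = 300 bits.
Huffman merges:
combine b(14), e(16) → 30
combine a(20), c(24) → 44
combine d(26), 30 → 56
combine 44, 56 → 100
Huffman total = 30 + 44 + 56 + 100 = 230 bits.
Saving = 300 − 230 = 70 bits.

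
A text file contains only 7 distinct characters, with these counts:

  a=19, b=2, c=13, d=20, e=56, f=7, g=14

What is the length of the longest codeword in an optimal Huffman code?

5

Merge the two lowest-weight nodes at each step:
merge b(2) and f(7): 9
merge 9 and c(13): 22
merge g(14) and a(19): 33
merge d(20) and 22: 42
merge 33 and 42: 75
merge e(56) and 75: 131
Maximum depth reached is 5.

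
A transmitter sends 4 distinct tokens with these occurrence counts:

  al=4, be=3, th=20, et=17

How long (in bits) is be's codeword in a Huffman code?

Repeatedly merge the two smallest:
merge be(3) and al(4): 7
merge 7 and et(17): 24
merge th(20) and 24: 44
be's leaf is at depth 3, giving a 3-bit codeword.

3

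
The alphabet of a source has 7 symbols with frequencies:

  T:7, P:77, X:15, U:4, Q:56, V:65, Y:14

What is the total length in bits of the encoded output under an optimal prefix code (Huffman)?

Greedily combine the two least-frequent nodes:
merge U(4) and T(7): 11
merge 11 and Y(14): 25
merge X(15) and 25: 40
merge 40 and Q(56): 96
merge V(65) and P(77): 142
merge 96 and 142: 238
Total encoded bits = sum of merged weights = 11 + 25 + 40 + 96 + 142 + 238 = 552.

552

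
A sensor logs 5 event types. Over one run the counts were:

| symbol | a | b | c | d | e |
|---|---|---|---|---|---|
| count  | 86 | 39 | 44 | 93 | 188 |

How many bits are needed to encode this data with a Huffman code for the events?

964

Merge the two smallest weights repeatedly:
merge b(39) and c(44): 83
merge 83 and a(86): 169
merge d(93) and 169: 262
merge e(188) and 262: 450
Each symbol's bit-cost is frequency × depth; summing gives 964 bits (equivalently 83 + 169 + 262 + 450).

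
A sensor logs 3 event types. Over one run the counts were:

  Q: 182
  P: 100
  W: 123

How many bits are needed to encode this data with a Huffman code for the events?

628

Greedily combine the two least-frequent nodes:
merge P(100) and W(123): 223
merge Q(182) and 223: 405
Total encoded bits = sum of merged weights = 223 + 405 = 628.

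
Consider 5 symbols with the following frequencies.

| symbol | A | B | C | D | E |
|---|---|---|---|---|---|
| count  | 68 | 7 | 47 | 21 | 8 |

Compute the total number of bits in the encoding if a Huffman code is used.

Merge the two smallest weights repeatedly:
merge B(7) and E(8): 15
merge 15 and D(21): 36
merge 36 and C(47): 83
merge A(68) and 83: 151
Total encoded bits = sum of merged weights = 15 + 36 + 83 + 151 = 285.

285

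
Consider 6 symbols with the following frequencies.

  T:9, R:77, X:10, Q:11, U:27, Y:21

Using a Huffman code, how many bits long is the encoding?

Build the Huffman tree bottom-up:
T(9) + X(10) → 19
Q(11) + 19 → 30
Y(21) + U(27) → 48
30 + 48 → 78
R(77) + 78 → 155
Each symbol's bit-cost is frequency × depth; summing gives 330 bits (equivalently 19 + 30 + 48 + 78 + 155).

330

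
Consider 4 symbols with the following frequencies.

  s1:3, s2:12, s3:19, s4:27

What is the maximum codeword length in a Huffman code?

3

Merge the two lowest-weight nodes at each step:
combine s1(3), s2(12) → 15
combine 15, s3(19) → 34
combine s4(27), 34 → 61
The rarest symbols sit at the bottom; the longest codeword is 3 bits.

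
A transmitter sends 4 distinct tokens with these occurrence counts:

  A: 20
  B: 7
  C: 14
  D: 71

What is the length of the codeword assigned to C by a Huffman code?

Huffman merges, smallest pair first:
merge B(7) and C(14): 21
merge A(20) and 21: 41
merge 41 and D(71): 112
C's leaf is at depth 3, giving a 3-bit codeword.

3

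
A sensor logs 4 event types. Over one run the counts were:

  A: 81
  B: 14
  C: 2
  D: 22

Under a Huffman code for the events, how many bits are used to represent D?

Huffman merges, smallest pair first:
C(2) + B(14) → 16
16 + D(22) → 38
38 + A(81) → 119
D sits 2 levels below the root, so its codeword is 2 bits.

2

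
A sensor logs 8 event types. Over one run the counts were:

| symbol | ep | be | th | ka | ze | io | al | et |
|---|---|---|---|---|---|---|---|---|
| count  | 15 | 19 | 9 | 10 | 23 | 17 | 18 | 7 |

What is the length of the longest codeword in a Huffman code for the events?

Merge the two lowest-weight nodes at each step:
combine et(7), th(9) → 16
combine ka(10), ep(15) → 25
combine 16, io(17) → 33
combine al(18), be(19) → 37
combine ze(23), 25 → 48
combine 33, 37 → 70
combine 48, 70 → 118
The first pair merged (et, th) ends up deepest, at depth 4.

4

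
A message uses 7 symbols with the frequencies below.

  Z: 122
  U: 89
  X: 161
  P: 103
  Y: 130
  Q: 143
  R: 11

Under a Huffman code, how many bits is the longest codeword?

Merge the two lowest-weight nodes at each step:
merge R(11) and U(89): 100
merge 100 and P(103): 203
merge Z(122) and Y(130): 252
merge Q(143) and X(161): 304
merge 203 and 252: 455
merge 304 and 455: 759
The first pair merged (R, U) ends up deepest, at depth 4.

4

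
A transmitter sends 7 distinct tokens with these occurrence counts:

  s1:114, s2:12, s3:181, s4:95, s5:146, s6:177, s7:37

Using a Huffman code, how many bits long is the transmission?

1975

Greedily combine the two least-frequent nodes:
combine s2(12), s7(37) → 49
combine 49, s4(95) → 144
combine s1(114), 144 → 258
combine s5(146), s6(177) → 323
combine s3(181), 258 → 439
combine 323, 439 → 762
Total encoded bits = sum of merged weights = 49 + 144 + 258 + 323 + 439 + 762 = 1975.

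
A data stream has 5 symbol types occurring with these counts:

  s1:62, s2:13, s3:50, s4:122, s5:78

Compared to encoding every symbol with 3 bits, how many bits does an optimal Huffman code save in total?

Fixed-length: 3 bits × 325 symbols = 975 bits.
Huffman merges:
combine s2(13), s3(50) → 63
combine s1(62), 63 → 125
combine s5(78), s4(122) → 200
combine 125, 200 → 325
Huffman total = 63 + 125 + 200 + 325 = 713 bits.
Saving = 975 − 713 = 262 bits.

262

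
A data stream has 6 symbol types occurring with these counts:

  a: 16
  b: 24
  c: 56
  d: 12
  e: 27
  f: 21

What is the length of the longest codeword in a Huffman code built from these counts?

Merge the two lowest-weight nodes at each step:
merge d(12) and a(16): 28
merge f(21) and b(24): 45
merge e(27) and 28: 55
merge 45 and 55: 100
merge c(56) and 100: 156
The first pair merged (d, a) ends up deepest, at depth 4.

4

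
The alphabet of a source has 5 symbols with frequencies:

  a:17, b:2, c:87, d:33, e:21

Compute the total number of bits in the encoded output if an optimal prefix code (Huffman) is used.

Merge the two smallest weights repeatedly:
b(2) + a(17) → 19
19 + e(21) → 40
d(33) + 40 → 73
73 + c(87) → 160
The encoded length is the sum of every internal node's weight: 19 + 40 + 73 + 160 = 292 bits.

292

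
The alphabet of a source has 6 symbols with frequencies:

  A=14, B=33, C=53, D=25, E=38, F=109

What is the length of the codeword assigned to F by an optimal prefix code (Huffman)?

1

Repeatedly merge the two smallest:
merge A(14) and D(25): 39
merge B(33) and E(38): 71
merge 39 and C(53): 92
merge 71 and 92: 163
merge F(109) and 163: 272
F is merged only at the final step, so code length = 1.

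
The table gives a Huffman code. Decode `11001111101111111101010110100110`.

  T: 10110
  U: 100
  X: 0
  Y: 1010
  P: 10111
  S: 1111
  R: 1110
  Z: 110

ZXSPSYTUZ

Read left to right; each codeword is recognised as soon as it completes (prefix code):
  110→Z | 0→X | 1111→S | 10111→P | 1111→S | 1010→Y | 10110→T | 100→U | 110→Z
Decoded message: ZXSPSYTUZ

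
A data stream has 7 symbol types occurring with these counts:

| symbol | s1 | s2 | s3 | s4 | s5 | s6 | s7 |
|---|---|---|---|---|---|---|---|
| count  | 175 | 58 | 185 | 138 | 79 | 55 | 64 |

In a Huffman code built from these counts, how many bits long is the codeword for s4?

3

Repeatedly merge the two smallest:
merge s6(55) and s2(58): 113
merge s7(64) and s5(79): 143
merge 113 and s4(138): 251
merge 143 and s1(175): 318
merge s3(185) and 251: 436
merge 318 and 436: 754
The subtree containing s4 is merged 3 times, so code length = 3.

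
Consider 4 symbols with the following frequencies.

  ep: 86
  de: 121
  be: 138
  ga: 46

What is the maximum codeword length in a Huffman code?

3

Merge the two lowest-weight nodes at each step:
combine ga(46), ep(86) → 132
combine de(121), 132 → 253
combine be(138), 253 → 391
The rarest symbols sit at the bottom; the longest codeword is 3 bits.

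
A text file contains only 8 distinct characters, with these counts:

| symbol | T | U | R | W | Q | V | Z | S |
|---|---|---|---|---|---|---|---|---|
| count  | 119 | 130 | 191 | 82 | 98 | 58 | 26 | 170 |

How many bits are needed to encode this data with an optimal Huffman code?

2511

Build the Huffman tree bottom-up:
Z(26) + V(58) → 84
W(82) + 84 → 166
Q(98) + T(119) → 217
U(130) + 166 → 296
S(170) + R(191) → 361
217 + 296 → 513
361 + 513 → 874
Each symbol's bit-cost is frequency × depth; summing gives 2511 bits (equivalently 84 + 166 + 217 + 296 + 361 + 513 + 874).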